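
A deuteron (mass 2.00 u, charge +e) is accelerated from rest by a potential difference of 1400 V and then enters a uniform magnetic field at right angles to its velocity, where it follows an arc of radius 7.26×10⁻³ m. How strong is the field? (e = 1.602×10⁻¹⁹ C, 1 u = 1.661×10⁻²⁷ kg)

v = √(2|q|V/m) = √(2·1.602×10⁻¹⁹·1400/3.322×10⁻²⁷) ≈ 3.675×10⁵ m/s.
B = mv/(|q|r) = (3.322×10⁻²⁷)(3.675×10⁵)/((1.602×10⁻¹⁹)(7.26×10⁻³)) ≈ 1.05 T.

B ≈ 1.05 T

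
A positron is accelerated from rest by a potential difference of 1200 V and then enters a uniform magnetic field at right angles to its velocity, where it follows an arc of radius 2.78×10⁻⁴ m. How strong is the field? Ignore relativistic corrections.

v = √(2|q|V/m) = √(2·1.602×10⁻¹⁹·1200/9.109×10⁻³¹) ≈ 2.054×10⁷ m/s.
B = mv/(|q|r) = (9.109×10⁻³¹)(2.054×10⁷)/((1.602×10⁻¹⁹)(2.78×10⁻⁴)) ≈ 0.420 T.

B ≈ 0.420 T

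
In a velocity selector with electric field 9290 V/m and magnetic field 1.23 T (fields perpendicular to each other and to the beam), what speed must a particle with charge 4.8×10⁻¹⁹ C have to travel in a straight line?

v = 7550 m/s

For undeflected motion the electric and magnetic forces balance: qE = qvB.
v = E/B = 9290/1.23 = 7550 m/s.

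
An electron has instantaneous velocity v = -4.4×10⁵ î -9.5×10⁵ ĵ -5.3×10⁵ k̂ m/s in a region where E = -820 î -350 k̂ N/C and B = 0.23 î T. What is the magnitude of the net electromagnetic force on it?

v×B = (0, -1.22×10⁵, 2.18×10⁵) N/C.
E + v×B = (-820, -1.22×10⁵, 2.18×10⁵) N/C.
F = q(E + v×B) = (−1.602×10⁻¹⁹ C)·(-820, -1.22×10⁵, 2.18×10⁵) = (1.31×10⁻¹⁶, 1.95×10⁻¹⁴, -3.49×10⁻¹⁴) N.
|F| = 4.00×10⁻¹⁴ N.

|F| ≈ 4.00×10⁻¹⁴ N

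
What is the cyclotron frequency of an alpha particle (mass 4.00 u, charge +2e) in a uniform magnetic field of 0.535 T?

f = |q|B/(2πm).
f = (3.204×10⁻¹⁹)(0.535)/(2π·6.644×10⁻²⁷) ≈ 4.11×10⁶ Hz.

f ≈ 4.11×10⁶ Hz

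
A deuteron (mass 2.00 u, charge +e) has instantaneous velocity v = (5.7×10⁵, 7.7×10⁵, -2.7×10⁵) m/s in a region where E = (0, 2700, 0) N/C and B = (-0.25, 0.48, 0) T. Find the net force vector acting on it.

v×B = (1.30×10⁵, 6.75×10⁴, 4.66×10⁵) N/C.
E + v×B = (1.30×10⁵, 7.02×10⁴, 4.66×10⁵) N/C.
F = q(E + v×B) = (1.602×10⁻¹⁹ C)·(1.30×10⁵, 7.02×10⁴, 4.66×10⁵) = (2.08×10⁻¹⁴, 1.12×10⁻¹⁴, 7.47×10⁻¹⁴) N.

F ≈ (2.08×10⁻¹⁴, 1.12×10⁻¹⁴, 7.47×10⁻¹⁴) N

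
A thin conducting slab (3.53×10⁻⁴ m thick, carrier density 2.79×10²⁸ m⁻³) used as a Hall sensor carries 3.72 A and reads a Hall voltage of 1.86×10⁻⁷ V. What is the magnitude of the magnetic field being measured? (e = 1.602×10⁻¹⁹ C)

B ≈ 0.0789 T

From V_H = IB/(n e t), B = V_H n e t / I.
B = (1.86×10⁻⁷)(2.79×10²⁸)(1.602×10⁻¹⁹)(3.53×10⁻⁴)/3.72 ≈ 0.0789 T.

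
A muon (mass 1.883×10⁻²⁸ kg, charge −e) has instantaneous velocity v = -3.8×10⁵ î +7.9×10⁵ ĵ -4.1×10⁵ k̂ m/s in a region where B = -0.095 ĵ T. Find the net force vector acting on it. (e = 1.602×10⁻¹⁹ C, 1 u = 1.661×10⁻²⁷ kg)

v×B = (-3.90×10⁴, 0, 3.61×10⁴) N/C.
F = q v×B = (−1.602×10⁻¹⁹ C)·(-3.90×10⁴, 0, 3.61×10⁴) = (6.24×10⁻¹⁵, 0, -5.78×10⁻¹⁵) N.

F ≈ (6.24×10⁻¹⁵, 0, -5.78×10⁻¹⁵) N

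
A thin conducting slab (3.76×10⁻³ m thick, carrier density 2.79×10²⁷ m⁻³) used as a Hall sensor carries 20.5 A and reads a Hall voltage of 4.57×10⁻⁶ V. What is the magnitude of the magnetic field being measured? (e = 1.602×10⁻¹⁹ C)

B ≈ 0.375 T

From V_H = IB/(n e t), B = V_H n e t / I.
B = (4.57×10⁻⁶)(2.79×10²⁷)(1.602×10⁻¹⁹)(3.76×10⁻³)/20.5 ≈ 0.375 T.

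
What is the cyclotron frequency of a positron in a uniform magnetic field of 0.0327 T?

f ≈ 9.15×10⁸ Hz

f = |q|B/(2πm).
f = (1.602×10⁻¹⁹)(0.0327)/(2π·9.109×10⁻³¹) ≈ 9.15×10⁸ Hz.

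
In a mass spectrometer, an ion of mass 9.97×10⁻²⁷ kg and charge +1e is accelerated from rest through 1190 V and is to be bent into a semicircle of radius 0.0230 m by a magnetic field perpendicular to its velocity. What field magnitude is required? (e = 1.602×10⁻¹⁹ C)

v = √(2|q|V/m) = √(2·1.602×10⁻¹⁹·1190/9.97×10⁻²⁷) ≈ 1.956×10⁵ m/s.
B = mv/(|q|r) = (9.97×10⁻²⁷)(1.956×10⁵)/((1.602×10⁻¹⁹)(0.0230)) ≈ 0.529 T.

B ≈ 0.529 T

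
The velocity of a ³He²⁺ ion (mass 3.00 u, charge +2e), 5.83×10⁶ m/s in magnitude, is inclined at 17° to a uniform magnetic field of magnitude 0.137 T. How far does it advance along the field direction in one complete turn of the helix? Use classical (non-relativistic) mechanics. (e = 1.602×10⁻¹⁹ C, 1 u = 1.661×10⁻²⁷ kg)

p ≈ 3.98 m

v∥ = v cosθ = 5.83×10⁶·cos17° ≈ 5.575×10⁶ m/s.
T = 2πm/(|q|B) = 2π(4.983×10⁻²⁷)/((3.204×10⁻¹⁹)(0.137)) ≈ 7.133×10⁻⁷ s.
pitch = v∥ T = (5.575×10⁶)(7.133×10⁻⁷) ≈ 3.98 m.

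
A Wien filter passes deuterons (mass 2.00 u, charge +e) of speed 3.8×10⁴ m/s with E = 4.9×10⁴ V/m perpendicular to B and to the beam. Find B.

Balance of forces in the selector: qE = qvB ⇒ B = E/v.
B = 4.9×10⁴/3.8×10⁴ = 1.3 T.

B = 1.3 T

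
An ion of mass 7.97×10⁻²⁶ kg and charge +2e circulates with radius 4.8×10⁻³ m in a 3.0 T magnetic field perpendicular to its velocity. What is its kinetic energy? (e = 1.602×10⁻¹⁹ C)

v = |q|Br/m, then KE = ½mv² = (qBr)²/(2m).
v = (3.204×10⁻¹⁹)(3.0)(4.8×10⁻³)/7.97×10⁻²⁶ ≈ 5.789×10⁴ m/s.
KE = ½(7.97×10⁻²⁶)(5.789×10⁴)² ≈ 1.3×10⁻¹⁶ J = 830 eV.

KE ≈ 830 eV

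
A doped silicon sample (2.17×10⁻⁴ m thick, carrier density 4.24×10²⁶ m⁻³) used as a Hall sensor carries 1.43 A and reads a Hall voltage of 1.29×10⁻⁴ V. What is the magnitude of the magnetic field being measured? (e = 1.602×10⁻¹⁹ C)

B ≈ 1.33 T

From V_H = IB/(n e t), B = V_H n e t / I.
B = (1.29×10⁻⁴)(4.24×10²⁶)(1.602×10⁻¹⁹)(2.17×10⁻⁴)/1.43 ≈ 1.33 T.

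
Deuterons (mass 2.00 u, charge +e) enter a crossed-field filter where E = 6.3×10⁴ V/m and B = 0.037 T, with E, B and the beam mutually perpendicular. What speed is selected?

Straight-line motion ⇒ electric and magnetic forces cancel, so E = vB.
v = E/B = 6.3×10⁴/0.037 = 1.7×10⁶ m/s.

v = 1.7×10⁶ m/s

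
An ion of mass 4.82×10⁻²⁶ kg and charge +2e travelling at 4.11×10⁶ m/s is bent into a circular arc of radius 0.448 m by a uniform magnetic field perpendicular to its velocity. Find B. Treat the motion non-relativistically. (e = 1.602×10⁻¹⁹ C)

B ≈ 1.38 T

From |q|vB = mv²/r, B = mv/(|q|r).
B = (4.82×10⁻²⁶)(4.11×10⁶)/((3.204×10⁻¹⁹)(0.448)) ≈ 1.38 T.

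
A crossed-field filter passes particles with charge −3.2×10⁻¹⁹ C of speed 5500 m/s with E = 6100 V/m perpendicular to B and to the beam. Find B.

Balance of forces in the selector: qE = qvB ⇒ B = E/v.
B = 6100/5500 = 1.1 T.

B = 1.1 T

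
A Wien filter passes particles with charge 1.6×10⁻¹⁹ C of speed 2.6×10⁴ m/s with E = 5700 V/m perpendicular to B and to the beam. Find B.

B = 0.22 T

Balance of forces in the selector: qE = qvB ⇒ B = E/v.
B = 5700/2.6×10⁴ = 0.22 T.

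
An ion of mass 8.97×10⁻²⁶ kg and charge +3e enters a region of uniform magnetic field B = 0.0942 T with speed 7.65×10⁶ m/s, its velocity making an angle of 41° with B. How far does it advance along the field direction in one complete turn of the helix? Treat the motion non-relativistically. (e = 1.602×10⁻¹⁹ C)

p ≈ 71.9 m

v∥ = v cosθ = 7.65×10⁶·cos41° ≈ 5.774×10⁶ m/s.
T = 2πm/(|q|B) = 2π(8.97×10⁻²⁶)/((4.806×10⁻¹⁹)(0.0942)) ≈ 1.245×10⁻⁵ s.
pitch = v∥ T = (5.774×10⁶)(1.245×10⁻⁵) ≈ 71.9 m.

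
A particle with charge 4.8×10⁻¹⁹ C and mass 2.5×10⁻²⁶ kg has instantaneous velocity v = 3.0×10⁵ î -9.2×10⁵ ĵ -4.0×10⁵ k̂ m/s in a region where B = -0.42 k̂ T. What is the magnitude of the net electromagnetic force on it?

v×B = (3.86×10⁵, 1.26×10⁵, 0) N/C.
F = q v×B = (4.8×10⁻¹⁹ C)·(3.86×10⁵, 1.26×10⁵, 0) = (1.85×10⁻¹³, 6.05×10⁻¹⁴, 0) N.
|F| = 1.95×10⁻¹³ N.

|F| ≈ 1.95×10⁻¹³ N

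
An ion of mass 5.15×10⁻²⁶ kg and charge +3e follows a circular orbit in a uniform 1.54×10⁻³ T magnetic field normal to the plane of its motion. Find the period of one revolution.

The cyclotron period depends only on m, q, B: T = 2πm/(|q|B).
T = 2π(5.15×10⁻²⁶)/((4.806×10⁻¹⁹)(1.54×10⁻³)) ≈ 4.37×10⁻⁴ s.

T ≈ 4.37×10⁻⁴ s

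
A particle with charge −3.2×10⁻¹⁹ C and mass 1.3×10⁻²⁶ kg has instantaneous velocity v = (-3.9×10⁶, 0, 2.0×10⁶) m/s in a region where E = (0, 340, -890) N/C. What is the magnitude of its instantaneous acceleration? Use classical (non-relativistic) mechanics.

|a| ≈ 2.35×10¹⁰ m/s²

Only an electric field acts, so F = qE = (−3.2×10⁻¹⁹ C)·(0, 340, -890) = (0, -1.09×10⁻¹⁶, 2.85×10⁻¹⁶) N.
|a| = |F|/m = 3.049×10⁻¹⁶/1.3×10⁻²⁶ ≈ 2.35×10¹⁰ m/s².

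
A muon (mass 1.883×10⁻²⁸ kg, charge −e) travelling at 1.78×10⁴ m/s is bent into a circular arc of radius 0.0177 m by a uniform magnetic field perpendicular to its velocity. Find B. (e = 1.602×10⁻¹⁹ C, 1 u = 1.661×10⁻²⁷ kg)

B ≈ 1.18×10⁻³ T

From |q|vB = mv²/r, B = mv/(|q|r).
B = (1.883×10⁻²⁸)(1.78×10⁴)/((1.602×10⁻¹⁹)(0.0177)) ≈ 1.18×10⁻³ T.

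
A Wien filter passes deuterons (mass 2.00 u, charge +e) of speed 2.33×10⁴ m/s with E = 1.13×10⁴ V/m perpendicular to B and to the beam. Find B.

B = 0.485 T

Balance of forces in the selector: qE = qvB ⇒ B = E/v.
B = 1.13×10⁴/2.33×10⁴ = 0.485 T.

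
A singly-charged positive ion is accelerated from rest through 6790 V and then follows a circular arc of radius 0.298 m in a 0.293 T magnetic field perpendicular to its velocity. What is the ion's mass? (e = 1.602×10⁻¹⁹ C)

m ≈ 8.99×10⁻²⁶ kg

Combine |q|V = ½mv² and r = mv/(|q|B): eliminate v to get m = qB²r²/(2V).
m = (1.602×10⁻¹⁹)(0.293)²(0.298)²/(2·6790) ≈ 8.99×10⁻²⁶ kg.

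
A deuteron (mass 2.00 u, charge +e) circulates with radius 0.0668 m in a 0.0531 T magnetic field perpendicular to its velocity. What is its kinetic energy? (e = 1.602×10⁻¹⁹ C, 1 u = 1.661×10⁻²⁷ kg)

KE ≈ 303 eV

v = |q|Br/m, then KE = ½mv² = (qBr)²/(2m).
v = (1.602×10⁻¹⁹)(0.0531)(0.0668)/3.322×10⁻²⁷ ≈ 1.711×10⁵ m/s.
KE = ½(3.322×10⁻²⁷)(1.711×10⁵)² ≈ 4.86×10⁻¹⁷ J = 303 eV.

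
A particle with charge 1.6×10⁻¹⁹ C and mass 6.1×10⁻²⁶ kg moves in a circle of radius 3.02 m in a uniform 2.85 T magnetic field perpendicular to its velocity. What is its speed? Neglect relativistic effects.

From |q|vB = mv²/r, v = |q|Br/m.
v = (1.6×10⁻¹⁹)(2.85)(3.02)/6.1×10⁻²⁶ ≈ 2.26×10⁷ m/s.

v ≈ 2.26×10⁷ m/s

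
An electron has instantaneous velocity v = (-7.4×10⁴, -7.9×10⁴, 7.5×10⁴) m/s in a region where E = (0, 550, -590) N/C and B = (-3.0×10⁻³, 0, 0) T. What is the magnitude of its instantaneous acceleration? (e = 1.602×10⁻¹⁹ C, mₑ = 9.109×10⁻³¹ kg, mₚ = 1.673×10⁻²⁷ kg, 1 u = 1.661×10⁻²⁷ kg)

|a| ≈ 1.56×10¹⁴ m/s²

v×B = (0, -225, -237) N/C.
E + v×B = (0, 325, -827) N/C.
F = q(E + v×B) = (−1.602×10⁻¹⁹ C)·(0, 325, -827) = (0, -5.21×10⁻¹⁷, 1.32×10⁻¹⁶) N.
|a| = |F|/m = 1.423×10⁻¹⁶/9.109×10⁻³¹ ≈ 1.56×10¹⁴ m/s².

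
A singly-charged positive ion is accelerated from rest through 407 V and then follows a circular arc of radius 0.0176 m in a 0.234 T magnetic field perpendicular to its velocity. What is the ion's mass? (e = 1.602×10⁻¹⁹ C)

Combine |q|V = ½mv² and r = mv/(|q|B): eliminate v to get m = qB²r²/(2V).
m = (1.602×10⁻¹⁹)(0.234)²(0.0176)²/(2·407) ≈ 3.34×10⁻²⁷ kg.

m ≈ 3.34×10⁻²⁷ kg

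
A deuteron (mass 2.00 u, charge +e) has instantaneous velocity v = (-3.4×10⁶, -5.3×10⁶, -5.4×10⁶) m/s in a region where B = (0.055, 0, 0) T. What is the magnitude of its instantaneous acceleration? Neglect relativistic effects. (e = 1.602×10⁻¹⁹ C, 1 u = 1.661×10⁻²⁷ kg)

|a| ≈ 2.01×10¹³ m/s²

v×B = (0, -2.97×10⁵, 2.92×10⁵) N/C.
F = q v×B = (1.602×10⁻¹⁹ C)·(0, -2.97×10⁵, 2.92×10⁵) = (0, -4.76×10⁻¹⁴, 4.67×10⁻¹⁴) N.
|a| = |F|/m = 6.667×10⁻¹⁴/3.322×10⁻²⁷ ≈ 2.01×10¹³ m/s².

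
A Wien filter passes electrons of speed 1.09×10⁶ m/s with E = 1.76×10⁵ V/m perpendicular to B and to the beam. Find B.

Balance of forces in the selector: qE = qvB ⇒ B = E/v.
B = 1.76×10⁵/1.09×10⁶ = 0.161 T.

B = 0.161 T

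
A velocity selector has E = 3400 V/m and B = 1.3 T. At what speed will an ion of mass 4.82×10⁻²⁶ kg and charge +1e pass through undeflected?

v = 2600 m/s

Zero net Lorentz force requires |qE| = |q v×B|, i.e. E = vB.
v = E/B = 3400/1.3 = 2600 m/s.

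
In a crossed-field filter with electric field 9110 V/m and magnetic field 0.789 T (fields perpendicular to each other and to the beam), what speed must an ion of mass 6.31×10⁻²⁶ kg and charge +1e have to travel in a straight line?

For undeflected motion the electric and magnetic forces balance: qE = qvB.
v = E/B = 9110/0.789 = 1.15×10⁴ m/s.

v = 1.15×10⁴ m/s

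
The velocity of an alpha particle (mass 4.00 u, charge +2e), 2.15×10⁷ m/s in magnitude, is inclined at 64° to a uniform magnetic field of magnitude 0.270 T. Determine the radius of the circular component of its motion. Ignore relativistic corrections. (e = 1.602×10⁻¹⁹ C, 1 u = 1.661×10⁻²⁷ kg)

r ≈ 1.48 m

v⊥ = v sinθ = 2.15×10⁷·sin64° ≈ 1.932×10⁷ m/s.
r = m v⊥/(|q|B) = (6.644×10⁻²⁷)(1.932×10⁷)/((3.204×10⁻¹⁹)(0.270)) ≈ 1.48 m.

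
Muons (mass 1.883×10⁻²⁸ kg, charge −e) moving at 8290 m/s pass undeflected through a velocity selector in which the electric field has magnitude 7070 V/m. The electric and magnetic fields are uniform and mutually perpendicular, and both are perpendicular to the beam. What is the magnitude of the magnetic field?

Balance of forces in the selector: qE = qvB ⇒ B = E/v.
B = 7070/8290 = 0.853 T.

B = 0.853 T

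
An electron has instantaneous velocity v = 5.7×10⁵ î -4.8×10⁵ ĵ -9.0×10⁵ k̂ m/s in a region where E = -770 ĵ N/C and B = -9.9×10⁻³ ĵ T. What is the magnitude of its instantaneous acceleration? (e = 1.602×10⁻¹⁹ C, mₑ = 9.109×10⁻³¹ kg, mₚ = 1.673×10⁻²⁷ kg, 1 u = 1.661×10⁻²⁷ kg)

v×B = (-8910, 0, -5640) N/C.
E + v×B = (-8910, -770, -5640) N/C.
F = q(E + v×B) = (−1.602×10⁻¹⁹ C)·(-8910, -770, -5640) = (1.43×10⁻¹⁵, 1.23×10⁻¹⁶, 9.04×10⁻¹⁶) N.
|a| = |F|/m = 1.694×10⁻¹⁵/9.109×10⁻³¹ ≈ 1.86×10¹⁵ m/s².

|a| ≈ 1.86×10¹⁵ m/s²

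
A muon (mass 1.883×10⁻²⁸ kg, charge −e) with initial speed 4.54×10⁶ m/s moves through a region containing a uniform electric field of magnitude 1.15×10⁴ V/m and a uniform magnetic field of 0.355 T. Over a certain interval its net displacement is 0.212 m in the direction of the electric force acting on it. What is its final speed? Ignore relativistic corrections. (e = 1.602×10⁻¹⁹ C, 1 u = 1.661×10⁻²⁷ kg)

v_f ≈ 4.98×10⁶ m/s

B does no work; ΔKE = |q|E d.
½mv_f² = ½mv₀² + |q|Ed = ½(1.883×10⁻²⁸)(4.54×10⁶)² + (1.602×10⁻¹⁹)(1.15×10⁴)(0.212) ≈ 1.941×10⁻¹⁵ J + 3.906×10⁻¹⁶ J ≈ 2.331×10⁻¹⁵ J.
v_f = √(2·2.331×10⁻¹⁵/1.883×10⁻²⁸) ≈ 4.98×10⁶ m/s.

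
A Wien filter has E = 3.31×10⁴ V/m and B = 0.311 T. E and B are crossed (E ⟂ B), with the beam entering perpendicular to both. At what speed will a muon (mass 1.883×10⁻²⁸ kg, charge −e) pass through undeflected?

v = 1.06×10⁵ m/s

For undeflected motion the electric and magnetic forces balance: qE = qvB.
v = E/B = 3.31×10⁴/0.311 = 1.06×10⁵ m/s.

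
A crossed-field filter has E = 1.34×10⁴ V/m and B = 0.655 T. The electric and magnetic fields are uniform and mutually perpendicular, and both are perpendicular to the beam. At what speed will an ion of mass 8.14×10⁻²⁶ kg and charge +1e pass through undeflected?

v = 2.05×10⁴ m/s

For undeflected motion the electric and magnetic forces balance: qE = qvB.
v = E/B = 1.34×10⁴/0.655 = 2.05×10⁴ m/s.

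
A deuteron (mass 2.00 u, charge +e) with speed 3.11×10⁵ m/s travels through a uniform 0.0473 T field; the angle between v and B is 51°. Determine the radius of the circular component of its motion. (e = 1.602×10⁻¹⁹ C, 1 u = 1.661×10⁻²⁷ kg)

v⊥ = v sinθ = 3.11×10⁵·sin51° ≈ 2.417×10⁵ m/s.
r = m v⊥/(|q|B) = (3.322×10⁻²⁷)(2.417×10⁵)/((1.602×10⁻¹⁹)(0.0473)) ≈ 0.106 m.

r ≈ 0.106 m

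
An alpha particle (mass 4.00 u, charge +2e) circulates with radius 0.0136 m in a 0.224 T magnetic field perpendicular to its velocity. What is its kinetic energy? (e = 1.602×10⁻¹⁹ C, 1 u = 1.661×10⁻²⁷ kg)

KE ≈ 448 eV

v = |q|Br/m, then KE = ½mv² = (qBr)²/(2m).
v = (3.204×10⁻¹⁹)(0.224)(0.0136)/6.644×10⁻²⁷ ≈ 1.469×10⁵ m/s.
KE = ½(6.644×10⁻²⁷)(1.469×10⁵)² ≈ 7.17×10⁻¹⁷ J = 448 eV.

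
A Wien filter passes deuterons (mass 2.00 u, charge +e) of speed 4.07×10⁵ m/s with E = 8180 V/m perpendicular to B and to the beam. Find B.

B = 0.0201 T

Balance of forces in the selector: qE = qvB ⇒ B = E/v.
B = 8180/4.07×10⁵ = 0.0201 T.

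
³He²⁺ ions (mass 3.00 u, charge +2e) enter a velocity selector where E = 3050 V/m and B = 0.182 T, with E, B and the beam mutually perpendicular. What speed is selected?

v = 1.68×10⁴ m/s

Straight-line motion ⇒ electric and magnetic forces cancel, so E = vB.
v = E/B = 3050/0.182 = 1.68×10⁴ m/s.
The result is independent of the particle's charge and mass.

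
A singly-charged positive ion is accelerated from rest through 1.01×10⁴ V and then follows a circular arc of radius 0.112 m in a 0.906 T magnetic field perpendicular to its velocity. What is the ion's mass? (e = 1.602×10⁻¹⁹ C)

m ≈ 8.17×10⁻²⁶ kg

Combine |q|V = ½mv² and r = mv/(|q|B): eliminate v to get m = qB²r²/(2V).
m = (1.602×10⁻¹⁹)(0.906)²(0.112)²/(2·1.01×10⁴) ≈ 8.17×10⁻²⁶ kg.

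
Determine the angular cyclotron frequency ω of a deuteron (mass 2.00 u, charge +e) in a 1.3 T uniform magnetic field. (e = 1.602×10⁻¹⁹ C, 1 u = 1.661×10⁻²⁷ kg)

ω ≈ 6.3×10⁷ rad/s

ω = |q|B/m.
ω = (1.602×10⁻¹⁹)(1.3)/3.322×10⁻²⁷ ≈ 6.3×10⁷ rad/s.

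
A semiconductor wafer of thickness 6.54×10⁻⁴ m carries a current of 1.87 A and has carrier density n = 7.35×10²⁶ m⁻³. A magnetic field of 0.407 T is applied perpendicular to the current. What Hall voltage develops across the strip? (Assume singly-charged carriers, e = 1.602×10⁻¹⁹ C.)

V_H = IB/(n e t).
V_H = (1.87)(0.407)/((7.35×10²⁶)(1.602×10⁻¹⁹)(6.54×10⁻⁴)) ≈ 9.88×10⁻⁶ V.

V_H ≈ 9.88×10⁻⁶ V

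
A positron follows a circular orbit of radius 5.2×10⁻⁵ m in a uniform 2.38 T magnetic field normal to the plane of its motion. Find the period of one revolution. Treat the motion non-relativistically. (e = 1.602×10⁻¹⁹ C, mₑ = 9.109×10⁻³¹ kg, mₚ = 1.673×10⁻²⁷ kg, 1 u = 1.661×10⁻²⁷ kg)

T ≈ 1.50×10⁻¹¹ s

The cyclotron period depends only on m, q, B: T = 2πm/(|q|B).
T = 2π(9.109×10⁻³¹)/((1.602×10⁻¹⁹)(2.38)) ≈ 1.50×10⁻¹¹ s.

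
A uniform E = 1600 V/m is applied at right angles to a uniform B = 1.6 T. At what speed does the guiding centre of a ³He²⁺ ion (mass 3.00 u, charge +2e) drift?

The steady drift has the magnetic force balancing the electric force, so v_d = E/B.
v_d = 1600/1.6 = 1000 m/s.

v_d ≈ 1000 m/s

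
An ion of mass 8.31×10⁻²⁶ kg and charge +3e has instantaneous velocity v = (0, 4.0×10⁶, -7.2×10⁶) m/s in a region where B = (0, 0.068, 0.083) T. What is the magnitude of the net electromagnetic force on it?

|F| ≈ 3.95×10⁻¹³ N

v×B = (8.22×10⁵, 0, 0) N/C.
F = q v×B = (4.806×10⁻¹⁹ C)·(8.22×10⁵, 0, 0) = (3.95×10⁻¹³, 0, 0) N.
|F| = 3.95×10⁻¹³ N.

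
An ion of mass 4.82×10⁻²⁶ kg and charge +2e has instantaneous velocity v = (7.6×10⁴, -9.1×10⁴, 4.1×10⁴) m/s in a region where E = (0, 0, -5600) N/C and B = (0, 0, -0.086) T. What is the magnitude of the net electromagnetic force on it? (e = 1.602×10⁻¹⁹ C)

v×B = (7830, 6540, 0) N/C.
E + v×B = (7830, 6540, -5600) N/C.
F = q(E + v×B) = (3.204×10⁻¹⁹ C)·(7830, 6540, -5600) = (2.51×10⁻¹⁵, 2.09×10⁻¹⁵, -1.79×10⁻¹⁵) N.
|F| = 3.73×10⁻¹⁵ N.

|F| ≈ 3.73×10⁻¹⁵ N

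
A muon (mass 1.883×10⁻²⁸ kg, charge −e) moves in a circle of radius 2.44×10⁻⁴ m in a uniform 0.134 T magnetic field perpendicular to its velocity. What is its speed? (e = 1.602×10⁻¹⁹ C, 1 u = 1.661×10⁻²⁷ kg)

v ≈ 2.78×10⁴ m/s

From |q|vB = mv²/r, v = |q|Br/m.
v = (1.602×10⁻¹⁹)(0.134)(2.44×10⁻⁴)/1.883×10⁻²⁸ ≈ 2.78×10⁴ m/s.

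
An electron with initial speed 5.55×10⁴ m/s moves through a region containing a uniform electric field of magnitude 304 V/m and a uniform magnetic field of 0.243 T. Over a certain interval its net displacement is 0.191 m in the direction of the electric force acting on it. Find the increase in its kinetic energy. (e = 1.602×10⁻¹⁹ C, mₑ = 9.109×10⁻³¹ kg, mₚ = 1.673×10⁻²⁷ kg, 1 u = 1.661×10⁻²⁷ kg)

ΔKE ≈ 9.30×10⁻¹⁸ J

The magnetic force is always ⟂ v and does no work; only the electric force changes KE.
ΔKE = F_E · d = |q|E d = (1.602×10⁻¹⁹)(304)(0.191) ≈ 9.30×10⁻¹⁸ J.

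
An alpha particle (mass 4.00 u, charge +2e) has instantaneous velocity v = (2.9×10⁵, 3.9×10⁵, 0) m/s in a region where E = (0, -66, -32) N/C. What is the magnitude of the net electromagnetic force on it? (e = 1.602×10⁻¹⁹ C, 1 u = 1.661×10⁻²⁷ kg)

|F| ≈ 2.35×10⁻¹⁷ N

Only an electric field acts, so F = qE = (3.204×10⁻¹⁹ C)·(0, -66.0, -32.0) = (0, -2.11×10⁻¹⁷, -1.03×10⁻¹⁷) N.
|F| = 2.35×10⁻¹⁷ N.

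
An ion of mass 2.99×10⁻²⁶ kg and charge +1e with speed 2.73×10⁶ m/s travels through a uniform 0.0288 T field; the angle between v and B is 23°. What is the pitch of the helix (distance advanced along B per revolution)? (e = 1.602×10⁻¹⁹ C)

v∥ = v cosθ = 2.73×10⁶·cos23° ≈ 2.513×10⁶ m/s.
T = 2πm/(|q|B) = 2π(2.99×10⁻²⁶)/((1.602×10⁻¹⁹)(0.0288)) ≈ 4.072×10⁻⁵ s.
pitch = v∥ T = (2.513×10⁶)(4.072×10⁻⁵) ≈ 102 m.

p ≈ 102 m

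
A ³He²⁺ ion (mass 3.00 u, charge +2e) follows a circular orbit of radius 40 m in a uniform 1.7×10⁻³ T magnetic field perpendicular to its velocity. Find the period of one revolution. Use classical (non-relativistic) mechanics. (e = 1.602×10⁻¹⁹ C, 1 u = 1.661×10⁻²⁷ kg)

The cyclotron period depends only on m, q, B: T = 2πm/(|q|B).
T = 2π(4.983×10⁻²⁷)/((3.204×10⁻¹⁹)(1.7×10⁻³)) ≈ 5.7×10⁻⁵ s.

T ≈ 5.7×10⁻⁵ s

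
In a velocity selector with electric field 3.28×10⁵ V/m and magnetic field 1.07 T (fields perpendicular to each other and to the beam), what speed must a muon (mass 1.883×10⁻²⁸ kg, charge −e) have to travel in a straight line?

v = 3.07×10⁵ m/s

Straight-line motion ⇒ electric and magnetic forces cancel, so E = vB.
v = E/B = 3.28×10⁵/1.07 = 3.07×10⁵ m/s.
The result is independent of the particle's charge and mass.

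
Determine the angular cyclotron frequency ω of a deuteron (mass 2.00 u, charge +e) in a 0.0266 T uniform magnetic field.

ω ≈ 1.28×10⁶ rad/s

ω = |q|B/m.
ω = (1.602×10⁻¹⁹)(0.0266)/3.322×10⁻²⁷ ≈ 1.28×10⁶ rad/s.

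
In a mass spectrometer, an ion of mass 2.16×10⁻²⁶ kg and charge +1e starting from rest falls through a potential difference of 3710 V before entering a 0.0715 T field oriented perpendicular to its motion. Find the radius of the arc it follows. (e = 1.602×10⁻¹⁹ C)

Acceleration: |q|V = ½mv² ⇒ v = √(2|q|V/m) = √(2·1.602×10⁻¹⁹·3710/2.16×10⁻²⁶) ≈ 2.346×10⁵ m/s.
In the field: r = mv/(|q|B) = (2.16×10⁻²⁶)(2.346×10⁵)/((1.602×10⁻¹⁹)(0.0715)) ≈ 0.442 m.

r ≈ 0.442 m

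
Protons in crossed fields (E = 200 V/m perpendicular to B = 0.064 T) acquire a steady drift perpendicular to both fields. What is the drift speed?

v_d ≈ 3100 m/s

The steady drift has the magnetic force balancing the electric force, so v_d = E/B.
v_d = 200/0.064 = 3100 m/s.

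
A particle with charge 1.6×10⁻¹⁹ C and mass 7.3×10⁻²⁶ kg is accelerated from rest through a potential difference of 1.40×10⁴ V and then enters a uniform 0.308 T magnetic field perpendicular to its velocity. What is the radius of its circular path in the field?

r ≈ 0.367 m

Acceleration: |q|V = ½mv² ⇒ v = √(2|q|V/m) = √(2·1.6×10⁻¹⁹·1.40×10⁴/7.3×10⁻²⁶) ≈ 2.477×10⁵ m/s.
In the field: r = mv/(|q|B) = (7.3×10⁻²⁶)(2.477×10⁵)/((1.6×10⁻¹⁹)(0.308)) ≈ 0.367 m.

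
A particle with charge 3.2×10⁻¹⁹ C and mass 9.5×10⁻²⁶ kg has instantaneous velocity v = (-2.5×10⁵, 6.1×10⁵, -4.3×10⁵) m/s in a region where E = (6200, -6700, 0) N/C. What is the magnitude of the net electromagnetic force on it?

|F| ≈ 2.92×10⁻¹⁵ N

Only an electric field acts, so F = qE = (3.2×10⁻¹⁹ C)·(6200, -6700, 0) = (1.98×10⁻¹⁵, -2.14×10⁻¹⁵, 0) N.
|F| = 2.92×10⁻¹⁵ N.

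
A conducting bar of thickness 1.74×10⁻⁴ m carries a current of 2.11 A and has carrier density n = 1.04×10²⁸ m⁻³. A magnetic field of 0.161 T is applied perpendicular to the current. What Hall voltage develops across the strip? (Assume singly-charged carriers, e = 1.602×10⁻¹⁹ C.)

V_H = IB/(n e t).
V_H = (2.11)(0.161)/((1.04×10²⁸)(1.602×10⁻¹⁹)(1.74×10⁻⁴)) ≈ 1.17×10⁻⁶ V.

V_H ≈ 1.17×10⁻⁶ V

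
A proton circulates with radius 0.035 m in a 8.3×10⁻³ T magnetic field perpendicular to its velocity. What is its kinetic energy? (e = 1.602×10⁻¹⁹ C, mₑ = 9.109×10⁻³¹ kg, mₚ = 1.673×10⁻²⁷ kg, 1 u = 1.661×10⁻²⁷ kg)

KE ≈ 6.5×10⁻¹⁹ J

v = |q|Br/m, then KE = ½mv² = (qBr)²/(2m).
v = (1.602×10⁻¹⁹)(8.3×10⁻³)(0.035)/1.673×10⁻²⁷ ≈ 2.782×10⁴ m/s.
KE = ½(1.673×10⁻²⁷)(2.782×10⁴)² ≈ 6.5×10⁻¹⁹ J.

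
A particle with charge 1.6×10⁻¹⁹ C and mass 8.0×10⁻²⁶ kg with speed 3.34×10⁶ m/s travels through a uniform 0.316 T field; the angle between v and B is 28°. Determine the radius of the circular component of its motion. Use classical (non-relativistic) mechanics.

r ≈ 2.48 m

v⊥ = v sinθ = 3.34×10⁶·sin28° ≈ 1.568×10⁶ m/s.
r = m v⊥/(|q|B) = (8.0×10⁻²⁶)(1.568×10⁶)/((1.6×10⁻¹⁹)(0.316)) ≈ 2.48 m.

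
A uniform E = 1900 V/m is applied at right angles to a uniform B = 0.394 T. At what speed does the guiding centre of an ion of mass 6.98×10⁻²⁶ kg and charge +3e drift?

v_d ≈ 4820 m/s

In crossed fields the guiding centre drifts at v_d = |E×B|/B² = E/B, independent of charge and mass.
v_d = 1900/0.394 = 4820 m/s.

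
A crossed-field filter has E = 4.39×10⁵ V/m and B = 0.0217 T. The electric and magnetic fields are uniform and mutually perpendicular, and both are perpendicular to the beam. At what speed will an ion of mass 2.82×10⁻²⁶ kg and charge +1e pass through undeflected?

v = 2.02×10⁷ m/s

For undeflected motion the electric and magnetic forces balance: qE = qvB.
v = E/B = 4.39×10⁵/0.0217 = 2.02×10⁷ m/s.
The result is independent of the particle's charge and mass.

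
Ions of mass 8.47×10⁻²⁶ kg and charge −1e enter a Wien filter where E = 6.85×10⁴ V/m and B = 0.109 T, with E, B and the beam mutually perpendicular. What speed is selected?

v = 6.28×10⁵ m/s

For undeflected motion the electric and magnetic forces balance: qE = qvB.
v = E/B = 6.85×10⁴/0.109 = 6.28×10⁵ m/s.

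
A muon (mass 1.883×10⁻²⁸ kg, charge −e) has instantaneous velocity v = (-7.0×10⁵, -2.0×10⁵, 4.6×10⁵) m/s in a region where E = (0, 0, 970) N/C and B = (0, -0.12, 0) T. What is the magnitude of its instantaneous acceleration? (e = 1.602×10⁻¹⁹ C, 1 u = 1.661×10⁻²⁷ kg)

v×B = (5.52×10⁴, 0, 8.40×10⁴) N/C.
E + v×B = (5.52×10⁴, 0, 8.50×10⁴) N/C.
F = q(E + v×B) = (−1.602×10⁻¹⁹ C)·(5.52×10⁴, 0, 8.50×10⁴) = (-8.84×10⁻¹⁵, 0, -1.36×10⁻¹⁴) N.
|a| = |F|/m = 1.623×10⁻¹⁴/1.883×10⁻²⁸ ≈ 8.62×10¹³ m/s².

|a| ≈ 8.62×10¹³ m/s²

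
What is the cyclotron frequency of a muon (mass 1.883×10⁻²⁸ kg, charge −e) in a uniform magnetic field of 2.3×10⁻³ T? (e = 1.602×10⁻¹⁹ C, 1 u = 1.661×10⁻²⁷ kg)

f ≈ 3.1×10⁵ Hz

f = |q|B/(2πm).
f = (1.602×10⁻¹⁹)(2.3×10⁻³)/(2π·1.883×10⁻²⁸) ≈ 3.1×10⁵ Hz.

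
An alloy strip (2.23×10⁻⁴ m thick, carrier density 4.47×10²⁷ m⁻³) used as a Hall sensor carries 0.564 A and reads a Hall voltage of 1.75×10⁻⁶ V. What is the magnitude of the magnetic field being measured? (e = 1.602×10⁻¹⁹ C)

B ≈ 0.495 T

From V_H = IB/(n e t), B = V_H n e t / I.
B = (1.75×10⁻⁶)(4.47×10²⁷)(1.602×10⁻¹⁹)(2.23×10⁻⁴)/0.564 ≈ 0.495 T.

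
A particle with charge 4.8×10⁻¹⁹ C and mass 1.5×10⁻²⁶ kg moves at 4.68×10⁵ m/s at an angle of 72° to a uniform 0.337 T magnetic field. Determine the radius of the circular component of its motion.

r ≈ 0.0413 m

v⊥ = v sinθ = 4.68×10⁵·sin72° ≈ 4.451×10⁵ m/s.
r = m v⊥/(|q|B) = (1.5×10⁻²⁶)(4.451×10⁵)/((4.8×10⁻¹⁹)(0.337)) ≈ 0.0413 m.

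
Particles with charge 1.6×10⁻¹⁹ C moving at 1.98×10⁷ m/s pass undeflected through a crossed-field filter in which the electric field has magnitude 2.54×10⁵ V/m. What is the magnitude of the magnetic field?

Balance of forces in the selector: qE = qvB ⇒ B = E/v.
B = 2.54×10⁵/1.98×10⁷ = 0.0128 T.

B = 0.0128 T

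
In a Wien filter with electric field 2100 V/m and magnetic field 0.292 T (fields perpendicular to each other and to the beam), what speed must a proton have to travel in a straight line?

v = 7190 m/s

For undeflected motion the electric and magnetic forces balance: qE = qvB.
v = E/B = 2100/0.292 = 7190 m/s.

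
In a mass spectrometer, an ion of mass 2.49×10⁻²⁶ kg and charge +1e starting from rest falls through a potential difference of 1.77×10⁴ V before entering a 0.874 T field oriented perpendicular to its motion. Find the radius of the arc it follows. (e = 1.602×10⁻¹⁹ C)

r ≈ 0.0849 m

Acceleration: |q|V = ½mv² ⇒ v = √(2|q|V/m) = √(2·1.602×10⁻¹⁹·1.77×10⁴/2.49×10⁻²⁶) ≈ 4.772×10⁵ m/s.
In the field: r = mv/(|q|B) = (2.49×10⁻²⁶)(4.772×10⁵)/((1.602×10⁻¹⁹)(0.874)) ≈ 0.0849 m.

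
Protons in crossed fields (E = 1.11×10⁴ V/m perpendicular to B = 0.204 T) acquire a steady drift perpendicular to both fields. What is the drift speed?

The E×B drift speed is v_d = E/B.
v_d = 1.11×10⁴/0.204 = 5.44×10⁴ m/s.

v_d ≈ 5.44×10⁴ m/s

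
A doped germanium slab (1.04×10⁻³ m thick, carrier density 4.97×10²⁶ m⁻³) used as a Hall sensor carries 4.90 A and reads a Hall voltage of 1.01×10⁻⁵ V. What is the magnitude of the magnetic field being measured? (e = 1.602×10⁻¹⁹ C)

From V_H = IB/(n e t), B = V_H n e t / I.
B = (1.01×10⁻⁵)(4.97×10²⁶)(1.602×10⁻¹⁹)(1.04×10⁻³)/4.90 ≈ 0.171 T.

B ≈ 0.171 T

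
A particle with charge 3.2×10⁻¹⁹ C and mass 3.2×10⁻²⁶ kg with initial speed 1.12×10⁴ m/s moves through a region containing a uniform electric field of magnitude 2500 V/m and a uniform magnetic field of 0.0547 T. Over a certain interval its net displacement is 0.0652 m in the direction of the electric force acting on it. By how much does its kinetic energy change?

ΔKE ≈ 5.22×10⁻¹⁷ J

The magnetic force is always ⟂ v and does no work; only the electric force changes KE.
ΔKE = F_E · d = |q|E d = (3.2×10⁻¹⁹)(2500)(0.0652) ≈ 5.22×10⁻¹⁷ J.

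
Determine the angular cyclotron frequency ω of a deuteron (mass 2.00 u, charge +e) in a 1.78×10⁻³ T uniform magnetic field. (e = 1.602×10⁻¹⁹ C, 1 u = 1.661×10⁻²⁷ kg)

ω ≈ 8.58×10⁴ rad/s

ω = |q|B/m.
ω = (1.602×10⁻¹⁹)(1.78×10⁻³)/3.322×10⁻²⁷ ≈ 8.58×10⁴ rad/s.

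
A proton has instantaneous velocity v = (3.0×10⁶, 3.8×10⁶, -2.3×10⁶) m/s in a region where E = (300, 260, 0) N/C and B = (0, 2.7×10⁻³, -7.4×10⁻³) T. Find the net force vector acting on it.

F ≈ (-3.46×10⁻¹⁵, 3.60×10⁻¹⁵, 1.30×10⁻¹⁵) N

v×B = (-2.19×10⁴, 2.22×10⁴, 8100) N/C.
E + v×B = (-2.16×10⁴, 2.25×10⁴, 8100) N/C.
F = q(E + v×B) = (1.602×10⁻¹⁹ C)·(-2.16×10⁴, 2.25×10⁴, 8100) = (-3.46×10⁻¹⁵, 3.60×10⁻¹⁵, 1.30×10⁻¹⁵) N.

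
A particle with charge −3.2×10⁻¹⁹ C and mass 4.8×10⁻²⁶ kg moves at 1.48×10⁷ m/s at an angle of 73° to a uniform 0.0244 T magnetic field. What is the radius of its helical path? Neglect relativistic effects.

r ≈ 87.0 m

v⊥ = v sinθ = 1.48×10⁷·sin73° ≈ 1.415×10⁷ m/s.
r = m v⊥/(|q|B) = (4.8×10⁻²⁶)(1.415×10⁷)/((3.2×10⁻¹⁹)(0.0244)) ≈ 87.0 m.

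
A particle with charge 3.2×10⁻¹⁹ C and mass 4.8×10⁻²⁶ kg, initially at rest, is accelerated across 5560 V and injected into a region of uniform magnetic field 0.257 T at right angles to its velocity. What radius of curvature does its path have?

Acceleration: |q|V = ½mv² ⇒ v = √(2|q|V/m) = √(2·3.2×10⁻¹⁹·5560/4.8×10⁻²⁶) ≈ 2.723×10⁵ m/s.
In the field: r = mv/(|q|B) = (4.8×10⁻²⁶)(2.723×10⁵)/((3.2×10⁻¹⁹)(0.257)) ≈ 0.159 m.

r ≈ 0.159 m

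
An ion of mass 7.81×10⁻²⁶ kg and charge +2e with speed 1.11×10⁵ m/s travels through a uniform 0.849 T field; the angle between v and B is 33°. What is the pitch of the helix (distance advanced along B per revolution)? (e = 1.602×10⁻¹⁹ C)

p ≈ 0.168 m

v∥ = v cosθ = 1.11×10⁵·cos33° ≈ 9.309×10⁴ m/s.
T = 2πm/(|q|B) = 2π(7.81×10⁻²⁶)/((3.204×10⁻¹⁹)(0.849)) ≈ 1.804×10⁻⁶ s.
pitch = v∥ T = (9.309×10⁴)(1.804×10⁻⁶) ≈ 0.168 m.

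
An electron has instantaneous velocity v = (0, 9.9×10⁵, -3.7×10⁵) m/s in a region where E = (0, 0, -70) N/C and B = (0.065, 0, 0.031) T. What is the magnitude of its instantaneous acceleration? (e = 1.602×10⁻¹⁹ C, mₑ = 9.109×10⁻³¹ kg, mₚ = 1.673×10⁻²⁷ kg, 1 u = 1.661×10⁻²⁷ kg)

|a| ≈ 1.32×10¹⁶ m/s²

v×B = (3.07×10⁴, -2.40×10⁴, -6.44×10⁴) N/C.
E + v×B = (3.07×10⁴, -2.40×10⁴, -6.44×10⁴) N/C.
F = q(E + v×B) = (−1.602×10⁻¹⁹ C)·(3.07×10⁴, -2.40×10⁴, -6.44×10⁴) = (-4.92×10⁻¹⁵, 3.85×10⁻¹⁵, 1.03×10⁻¹⁴) N.
|a| = |F|/m = 1.206×10⁻¹⁴/9.109×10⁻³¹ ≈ 1.32×10¹⁶ m/s².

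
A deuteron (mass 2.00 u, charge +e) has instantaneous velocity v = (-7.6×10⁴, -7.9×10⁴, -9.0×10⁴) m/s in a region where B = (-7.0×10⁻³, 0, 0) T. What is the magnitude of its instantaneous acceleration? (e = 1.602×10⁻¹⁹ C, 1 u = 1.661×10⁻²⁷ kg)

|a| ≈ 4.04×10¹⁰ m/s²

v×B = (0, 630, -553) N/C.
F = q v×B = (1.602×10⁻¹⁹ C)·(0, 630, -553) = (0, 1.01×10⁻¹⁶, -8.86×10⁻¹⁷) N.
|a| = |F|/m = 1.343×10⁻¹⁶/3.322×10⁻²⁷ ≈ 4.04×10¹⁰ m/s².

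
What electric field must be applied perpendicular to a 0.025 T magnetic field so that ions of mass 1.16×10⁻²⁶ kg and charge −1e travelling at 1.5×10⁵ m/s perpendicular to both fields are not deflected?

For straight-line motion qE = qvB, so E = vB.
E = 1.5×10⁵ × 0.025 = 3800 V/m.

E = 3800 V/m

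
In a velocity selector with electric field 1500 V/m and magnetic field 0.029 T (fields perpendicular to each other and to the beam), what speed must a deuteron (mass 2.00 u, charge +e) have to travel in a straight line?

Straight-line motion ⇒ electric and magnetic forces cancel, so E = vB.
v = E/B = 1500/0.029 = 5.2×10⁴ m/s.

v = 5.2×10⁴ m/s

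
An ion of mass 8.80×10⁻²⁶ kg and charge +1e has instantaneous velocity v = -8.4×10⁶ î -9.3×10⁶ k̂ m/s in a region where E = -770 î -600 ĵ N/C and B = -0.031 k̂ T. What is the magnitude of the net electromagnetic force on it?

|F| ≈ 4.18×10⁻¹⁴ N

v×B = (0, -2.60×10⁵, 0) N/C.
E + v×B = (-770, -2.61×10⁵, 0) N/C.
F = q(E + v×B) = (1.602×10⁻¹⁹ C)·(-770, -2.61×10⁵, 0) = (-1.23×10⁻¹⁶, -4.18×10⁻¹⁴, 0) N.
|F| = 4.18×10⁻¹⁴ N.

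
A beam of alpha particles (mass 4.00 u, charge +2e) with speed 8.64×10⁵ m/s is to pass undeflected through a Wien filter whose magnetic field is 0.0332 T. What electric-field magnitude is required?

E = 2.87×10⁴ V/m

For straight-line motion qE = qvB, so E = vB.
E = 8.64×10⁵ × 0.0332 = 2.87×10⁴ V/m.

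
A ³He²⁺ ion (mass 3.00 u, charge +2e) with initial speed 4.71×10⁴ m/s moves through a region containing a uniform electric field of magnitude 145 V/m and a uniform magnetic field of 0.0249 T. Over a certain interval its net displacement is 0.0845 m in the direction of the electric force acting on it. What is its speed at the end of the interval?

B does no work; ΔKE = |q|E d.
½mv_f² = ½mv₀² + |q|Ed = ½(4.983×10⁻²⁷)(4.71×10⁴)² + (3.204×10⁻¹⁹)(145)(0.0845) ≈ 5.527×10⁻¹⁸ J + 3.926×10⁻¹⁸ J ≈ 9.453×10⁻¹⁸ J.
v_f = √(2·9.453×10⁻¹⁸/4.983×10⁻²⁷) ≈ 6.16×10⁴ m/s.

v_f ≈ 6.16×10⁴ m/s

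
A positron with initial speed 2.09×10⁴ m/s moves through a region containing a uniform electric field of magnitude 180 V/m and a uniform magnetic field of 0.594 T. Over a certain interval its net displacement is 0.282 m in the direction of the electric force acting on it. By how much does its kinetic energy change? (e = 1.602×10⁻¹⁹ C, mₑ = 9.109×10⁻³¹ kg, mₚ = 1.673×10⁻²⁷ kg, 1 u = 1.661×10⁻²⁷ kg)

ΔKE ≈ 8.13×10⁻¹⁸ J

The magnetic force is always ⟂ v and does no work; only the electric force changes KE.
ΔKE = F_E · d = |q|E d = (1.602×10⁻¹⁹)(180)(0.282) ≈ 8.13×10⁻¹⁸ J.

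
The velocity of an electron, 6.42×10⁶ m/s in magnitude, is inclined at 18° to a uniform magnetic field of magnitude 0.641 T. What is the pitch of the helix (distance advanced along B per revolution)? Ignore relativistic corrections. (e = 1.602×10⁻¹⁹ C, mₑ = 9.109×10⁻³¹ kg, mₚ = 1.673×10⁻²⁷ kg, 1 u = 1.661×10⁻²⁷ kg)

v∥ = v cosθ = 6.42×10⁶·cos18° ≈ 6.106×10⁶ m/s.
T = 2πm/(|q|B) = 2π(9.109×10⁻³¹)/((1.602×10⁻¹⁹)(0.641)) ≈ 5.574×10⁻¹¹ s.
pitch = v∥ T = (6.106×10⁶)(5.574×10⁻¹¹) ≈ 3.40×10⁻⁴ m.

p ≈ 3.40×10⁻⁴ m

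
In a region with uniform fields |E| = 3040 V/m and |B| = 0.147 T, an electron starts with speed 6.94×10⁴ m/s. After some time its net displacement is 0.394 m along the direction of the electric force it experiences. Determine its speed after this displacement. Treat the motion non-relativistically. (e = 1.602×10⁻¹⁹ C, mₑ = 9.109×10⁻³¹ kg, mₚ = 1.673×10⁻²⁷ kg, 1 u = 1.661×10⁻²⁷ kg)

B does no work; ΔKE = |q|E d.
½mv_f² = ½mv₀² + |q|Ed = ½(9.109×10⁻³¹)(6.94×10⁴)² + (1.602×10⁻¹⁹)(3040)(0.394) ≈ 2.194×10⁻²¹ J + 1.919×10⁻¹⁶ J ≈ 1.919×10⁻¹⁶ J.
v_f = √(2·1.919×10⁻¹⁶/9.109×10⁻³¹) ≈ 2.05×10⁷ m/s.

v_f ≈ 2.05×10⁷ m/s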